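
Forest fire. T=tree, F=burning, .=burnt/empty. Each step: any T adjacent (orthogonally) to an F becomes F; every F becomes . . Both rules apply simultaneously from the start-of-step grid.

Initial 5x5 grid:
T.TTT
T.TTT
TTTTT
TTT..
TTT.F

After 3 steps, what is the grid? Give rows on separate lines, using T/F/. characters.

Step 1: 0 trees catch fire, 1 burn out
  T.TTT
  T.TTT
  TTTTT
  TTT..
  TTT..
Step 2: 0 trees catch fire, 0 burn out
  T.TTT
  T.TTT
  TTTTT
  TTT..
  TTT..
Step 3: 0 trees catch fire, 0 burn out
  T.TTT
  T.TTT
  TTTTT
  TTT..
  TTT..

T.TTT
T.TTT
TTTTT
TTT..
TTT..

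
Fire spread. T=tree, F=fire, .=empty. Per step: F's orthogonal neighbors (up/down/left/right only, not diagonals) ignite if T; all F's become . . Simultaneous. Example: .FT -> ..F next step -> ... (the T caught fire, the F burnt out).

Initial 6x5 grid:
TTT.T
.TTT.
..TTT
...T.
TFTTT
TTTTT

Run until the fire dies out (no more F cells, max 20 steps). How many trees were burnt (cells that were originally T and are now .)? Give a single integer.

Step 1: +3 fires, +1 burnt (F count now 3)
Step 2: +3 fires, +3 burnt (F count now 3)
Step 3: +3 fires, +3 burnt (F count now 3)
Step 4: +2 fires, +3 burnt (F count now 2)
Step 5: +3 fires, +2 burnt (F count now 3)
Step 6: +1 fires, +3 burnt (F count now 1)
Step 7: +2 fires, +1 burnt (F count now 2)
Step 8: +1 fires, +2 burnt (F count now 1)
Step 9: +1 fires, +1 burnt (F count now 1)
Step 10: +0 fires, +1 burnt (F count now 0)
Fire out after step 10
Initially T: 20, now '.': 29
Total burnt (originally-T cells now '.'): 19

Answer: 19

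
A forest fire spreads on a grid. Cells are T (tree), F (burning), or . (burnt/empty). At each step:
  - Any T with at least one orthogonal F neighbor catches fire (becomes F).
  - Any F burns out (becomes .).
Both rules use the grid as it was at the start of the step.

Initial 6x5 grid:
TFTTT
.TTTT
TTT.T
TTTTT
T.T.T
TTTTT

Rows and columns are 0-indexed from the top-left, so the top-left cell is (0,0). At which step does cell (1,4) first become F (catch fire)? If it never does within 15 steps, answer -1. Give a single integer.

Step 1: cell (1,4)='T' (+3 fires, +1 burnt)
Step 2: cell (1,4)='T' (+3 fires, +3 burnt)
Step 3: cell (1,4)='T' (+5 fires, +3 burnt)
Step 4: cell (1,4)='F' (+3 fires, +5 burnt)
  -> target ignites at step 4
Step 5: cell (1,4)='.' (+4 fires, +3 burnt)
Step 6: cell (1,4)='.' (+3 fires, +4 burnt)
Step 7: cell (1,4)='.' (+3 fires, +3 burnt)
Step 8: cell (1,4)='.' (+1 fires, +3 burnt)
Step 9: cell (1,4)='.' (+0 fires, +1 burnt)
  fire out at step 9

4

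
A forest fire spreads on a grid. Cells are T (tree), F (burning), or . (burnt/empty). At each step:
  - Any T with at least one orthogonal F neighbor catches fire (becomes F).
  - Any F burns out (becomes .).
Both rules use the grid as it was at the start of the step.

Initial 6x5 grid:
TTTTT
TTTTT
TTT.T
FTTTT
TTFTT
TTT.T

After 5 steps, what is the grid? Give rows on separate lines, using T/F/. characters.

Step 1: 7 trees catch fire, 2 burn out
  TTTTT
  TTTTT
  FTT.T
  .FFTT
  FF.FT
  TTF.T
Step 2: 7 trees catch fire, 7 burn out
  TTTTT
  FTTTT
  .FF.T
  ...FT
  ....F
  FF..T
Step 3: 5 trees catch fire, 7 burn out
  FTTTT
  .FFTT
  ....T
  ....F
  .....
  ....F
Step 4: 4 trees catch fire, 5 burn out
  .FFTT
  ...FT
  ....F
  .....
  .....
  .....
Step 5: 2 trees catch fire, 4 burn out
  ...FT
  ....F
  .....
  .....
  .....
  .....

...FT
....F
.....
.....
.....
.....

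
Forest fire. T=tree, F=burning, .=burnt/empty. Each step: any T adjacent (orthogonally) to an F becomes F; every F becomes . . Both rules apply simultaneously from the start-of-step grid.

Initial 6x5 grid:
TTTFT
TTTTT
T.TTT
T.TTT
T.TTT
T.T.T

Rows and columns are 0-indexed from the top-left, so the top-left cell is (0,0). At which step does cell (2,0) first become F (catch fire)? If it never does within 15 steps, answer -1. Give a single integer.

Step 1: cell (2,0)='T' (+3 fires, +1 burnt)
Step 2: cell (2,0)='T' (+4 fires, +3 burnt)
Step 3: cell (2,0)='T' (+5 fires, +4 burnt)
Step 4: cell (2,0)='T' (+4 fires, +5 burnt)
Step 5: cell (2,0)='F' (+3 fires, +4 burnt)
  -> target ignites at step 5
Step 6: cell (2,0)='.' (+3 fires, +3 burnt)
Step 7: cell (2,0)='.' (+1 fires, +3 burnt)
Step 8: cell (2,0)='.' (+1 fires, +1 burnt)
Step 9: cell (2,0)='.' (+0 fires, +1 burnt)
  fire out at step 9

5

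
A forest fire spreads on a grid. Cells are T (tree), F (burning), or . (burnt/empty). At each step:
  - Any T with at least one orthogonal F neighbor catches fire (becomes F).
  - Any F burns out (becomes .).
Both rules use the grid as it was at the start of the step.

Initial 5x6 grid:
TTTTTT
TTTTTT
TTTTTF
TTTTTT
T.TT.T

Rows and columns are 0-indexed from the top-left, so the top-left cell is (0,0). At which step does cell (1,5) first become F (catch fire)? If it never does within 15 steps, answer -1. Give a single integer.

Step 1: cell (1,5)='F' (+3 fires, +1 burnt)
  -> target ignites at step 1
Step 2: cell (1,5)='.' (+5 fires, +3 burnt)
Step 3: cell (1,5)='.' (+4 fires, +5 burnt)
Step 4: cell (1,5)='.' (+5 fires, +4 burnt)
Step 5: cell (1,5)='.' (+5 fires, +5 burnt)
Step 6: cell (1,5)='.' (+3 fires, +5 burnt)
Step 7: cell (1,5)='.' (+2 fires, +3 burnt)
Step 8: cell (1,5)='.' (+0 fires, +2 burnt)
  fire out at step 8

1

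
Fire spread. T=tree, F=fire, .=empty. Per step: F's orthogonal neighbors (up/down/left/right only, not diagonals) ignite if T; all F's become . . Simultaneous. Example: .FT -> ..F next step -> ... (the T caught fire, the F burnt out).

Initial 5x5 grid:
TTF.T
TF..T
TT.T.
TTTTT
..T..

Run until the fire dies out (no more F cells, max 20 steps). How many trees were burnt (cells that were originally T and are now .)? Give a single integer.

Answer: 12

Derivation:
Step 1: +3 fires, +2 burnt (F count now 3)
Step 2: +3 fires, +3 burnt (F count now 3)
Step 3: +2 fires, +3 burnt (F count now 2)
Step 4: +2 fires, +2 burnt (F count now 2)
Step 5: +2 fires, +2 burnt (F count now 2)
Step 6: +0 fires, +2 burnt (F count now 0)
Fire out after step 6
Initially T: 14, now '.': 23
Total burnt (originally-T cells now '.'): 12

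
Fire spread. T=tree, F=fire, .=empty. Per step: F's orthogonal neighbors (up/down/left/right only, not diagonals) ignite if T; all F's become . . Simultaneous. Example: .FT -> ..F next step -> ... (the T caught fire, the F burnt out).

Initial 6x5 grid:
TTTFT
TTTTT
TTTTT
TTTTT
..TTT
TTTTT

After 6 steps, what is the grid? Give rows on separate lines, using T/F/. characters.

Step 1: 3 trees catch fire, 1 burn out
  TTF.F
  TTTFT
  TTTTT
  TTTTT
  ..TTT
  TTTTT
Step 2: 4 trees catch fire, 3 burn out
  TF...
  TTF.F
  TTTFT
  TTTTT
  ..TTT
  TTTTT
Step 3: 5 trees catch fire, 4 burn out
  F....
  TF...
  TTF.F
  TTTFT
  ..TTT
  TTTTT
Step 4: 5 trees catch fire, 5 burn out
  .....
  F....
  TF...
  TTF.F
  ..TFT
  TTTTT
Step 5: 5 trees catch fire, 5 burn out
  .....
  .....
  F....
  TF...
  ..F.F
  TTTFT
Step 6: 3 trees catch fire, 5 burn out
  .....
  .....
  .....
  F....
  .....
  TTF.F

.....
.....
.....
F....
.....
TTF.F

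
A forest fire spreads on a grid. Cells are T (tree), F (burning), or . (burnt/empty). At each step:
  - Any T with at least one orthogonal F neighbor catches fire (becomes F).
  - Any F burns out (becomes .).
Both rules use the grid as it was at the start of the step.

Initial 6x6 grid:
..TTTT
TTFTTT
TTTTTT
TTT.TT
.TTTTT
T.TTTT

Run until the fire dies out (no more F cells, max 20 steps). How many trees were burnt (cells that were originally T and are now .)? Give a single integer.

Step 1: +4 fires, +1 burnt (F count now 4)
Step 2: +6 fires, +4 burnt (F count now 6)
Step 3: +6 fires, +6 burnt (F count now 6)
Step 4: +7 fires, +6 burnt (F count now 7)
Step 5: +3 fires, +7 burnt (F count now 3)
Step 6: +2 fires, +3 burnt (F count now 2)
Step 7: +1 fires, +2 burnt (F count now 1)
Step 8: +0 fires, +1 burnt (F count now 0)
Fire out after step 8
Initially T: 30, now '.': 35
Total burnt (originally-T cells now '.'): 29

Answer: 29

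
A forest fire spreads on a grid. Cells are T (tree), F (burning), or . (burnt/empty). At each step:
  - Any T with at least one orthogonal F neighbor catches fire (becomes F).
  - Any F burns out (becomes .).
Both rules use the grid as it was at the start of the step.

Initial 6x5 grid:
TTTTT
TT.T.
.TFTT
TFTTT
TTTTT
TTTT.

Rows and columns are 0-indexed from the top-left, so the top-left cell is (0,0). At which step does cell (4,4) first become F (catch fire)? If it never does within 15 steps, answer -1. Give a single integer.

Step 1: cell (4,4)='T' (+5 fires, +2 burnt)
Step 2: cell (4,4)='T' (+7 fires, +5 burnt)
Step 3: cell (4,4)='T' (+7 fires, +7 burnt)
Step 4: cell (4,4)='F' (+5 fires, +7 burnt)
  -> target ignites at step 4
Step 5: cell (4,4)='.' (+0 fires, +5 burnt)
  fire out at step 5

4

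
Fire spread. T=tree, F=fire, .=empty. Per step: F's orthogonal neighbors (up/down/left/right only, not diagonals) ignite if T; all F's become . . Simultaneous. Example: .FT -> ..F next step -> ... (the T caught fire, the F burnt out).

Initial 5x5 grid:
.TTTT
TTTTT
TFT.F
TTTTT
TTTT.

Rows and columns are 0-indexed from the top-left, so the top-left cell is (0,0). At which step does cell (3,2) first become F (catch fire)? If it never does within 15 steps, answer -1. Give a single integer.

Step 1: cell (3,2)='T' (+6 fires, +2 burnt)
Step 2: cell (3,2)='F' (+9 fires, +6 burnt)
  -> target ignites at step 2
Step 3: cell (3,2)='.' (+5 fires, +9 burnt)
Step 4: cell (3,2)='.' (+0 fires, +5 burnt)
  fire out at step 4

2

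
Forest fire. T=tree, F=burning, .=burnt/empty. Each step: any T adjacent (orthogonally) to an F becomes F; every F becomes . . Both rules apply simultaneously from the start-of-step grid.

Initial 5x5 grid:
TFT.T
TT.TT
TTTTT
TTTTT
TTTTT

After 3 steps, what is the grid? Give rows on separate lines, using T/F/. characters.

Step 1: 3 trees catch fire, 1 burn out
  F.F.T
  TF.TT
  TTTTT
  TTTTT
  TTTTT
Step 2: 2 trees catch fire, 3 burn out
  ....T
  F..TT
  TFTTT
  TTTTT
  TTTTT
Step 3: 3 trees catch fire, 2 burn out
  ....T
  ...TT
  F.FTT
  TFTTT
  TTTTT

....T
...TT
F.FTT
TFTTT
TTTTT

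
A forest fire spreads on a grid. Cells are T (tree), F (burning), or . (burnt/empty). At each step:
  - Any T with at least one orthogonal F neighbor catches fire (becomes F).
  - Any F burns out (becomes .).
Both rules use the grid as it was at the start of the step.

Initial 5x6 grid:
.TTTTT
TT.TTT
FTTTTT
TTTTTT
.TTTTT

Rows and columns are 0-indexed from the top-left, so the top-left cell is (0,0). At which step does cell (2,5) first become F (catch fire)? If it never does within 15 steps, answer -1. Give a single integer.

Step 1: cell (2,5)='T' (+3 fires, +1 burnt)
Step 2: cell (2,5)='T' (+3 fires, +3 burnt)
Step 3: cell (2,5)='T' (+4 fires, +3 burnt)
Step 4: cell (2,5)='T' (+5 fires, +4 burnt)
Step 5: cell (2,5)='F' (+5 fires, +5 burnt)
  -> target ignites at step 5
Step 6: cell (2,5)='.' (+4 fires, +5 burnt)
Step 7: cell (2,5)='.' (+2 fires, +4 burnt)
Step 8: cell (2,5)='.' (+0 fires, +2 burnt)
  fire out at step 8

5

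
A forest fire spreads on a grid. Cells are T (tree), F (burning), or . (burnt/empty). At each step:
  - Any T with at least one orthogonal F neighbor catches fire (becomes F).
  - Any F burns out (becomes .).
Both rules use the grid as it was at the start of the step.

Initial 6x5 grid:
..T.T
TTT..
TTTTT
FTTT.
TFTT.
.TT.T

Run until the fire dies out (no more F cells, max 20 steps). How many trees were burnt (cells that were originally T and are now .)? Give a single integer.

Answer: 17

Derivation:
Step 1: +5 fires, +2 burnt (F count now 5)
Step 2: +5 fires, +5 burnt (F count now 5)
Step 3: +3 fires, +5 burnt (F count now 3)
Step 4: +2 fires, +3 burnt (F count now 2)
Step 5: +2 fires, +2 burnt (F count now 2)
Step 6: +0 fires, +2 burnt (F count now 0)
Fire out after step 6
Initially T: 19, now '.': 28
Total burnt (originally-T cells now '.'): 17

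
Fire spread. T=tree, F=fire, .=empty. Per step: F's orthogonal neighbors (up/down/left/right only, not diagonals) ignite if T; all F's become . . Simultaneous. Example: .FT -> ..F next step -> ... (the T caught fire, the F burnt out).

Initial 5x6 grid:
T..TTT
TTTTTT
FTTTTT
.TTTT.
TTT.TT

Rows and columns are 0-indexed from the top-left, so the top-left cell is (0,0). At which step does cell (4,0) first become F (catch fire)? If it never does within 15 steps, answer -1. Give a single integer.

Step 1: cell (4,0)='T' (+2 fires, +1 burnt)
Step 2: cell (4,0)='T' (+4 fires, +2 burnt)
Step 3: cell (4,0)='T' (+4 fires, +4 burnt)
Step 4: cell (4,0)='F' (+5 fires, +4 burnt)
  -> target ignites at step 4
Step 5: cell (4,0)='.' (+4 fires, +5 burnt)
Step 6: cell (4,0)='.' (+3 fires, +4 burnt)
Step 7: cell (4,0)='.' (+2 fires, +3 burnt)
Step 8: cell (4,0)='.' (+0 fires, +2 burnt)
  fire out at step 8

4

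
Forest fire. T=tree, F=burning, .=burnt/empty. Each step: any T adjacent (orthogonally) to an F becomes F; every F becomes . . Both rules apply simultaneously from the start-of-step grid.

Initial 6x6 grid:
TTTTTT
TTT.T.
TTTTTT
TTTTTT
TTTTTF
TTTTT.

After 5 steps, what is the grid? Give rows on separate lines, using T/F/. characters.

Step 1: 2 trees catch fire, 1 burn out
  TTTTTT
  TTT.T.
  TTTTTT
  TTTTTF
  TTTTF.
  TTTTT.
Step 2: 4 trees catch fire, 2 burn out
  TTTTTT
  TTT.T.
  TTTTTF
  TTTTF.
  TTTF..
  TTTTF.
Step 3: 4 trees catch fire, 4 burn out
  TTTTTT
  TTT.T.
  TTTTF.
  TTTF..
  TTF...
  TTTF..
Step 4: 5 trees catch fire, 4 burn out
  TTTTTT
  TTT.F.
  TTTF..
  TTF...
  TF....
  TTF...
Step 5: 5 trees catch fire, 5 burn out
  TTTTFT
  TTT...
  TTF...
  TF....
  F.....
  TF....

TTTTFT
TTT...
TTF...
TF....
F.....
TF....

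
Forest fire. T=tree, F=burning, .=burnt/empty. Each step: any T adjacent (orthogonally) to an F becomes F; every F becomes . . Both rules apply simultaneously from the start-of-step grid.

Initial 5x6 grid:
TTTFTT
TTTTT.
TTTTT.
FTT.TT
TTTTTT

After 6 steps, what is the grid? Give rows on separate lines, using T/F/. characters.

Step 1: 6 trees catch fire, 2 burn out
  TTF.FT
  TTTFT.
  FTTTT.
  .FT.TT
  FTTTTT
Step 2: 9 trees catch fire, 6 burn out
  TF...F
  FTF.F.
  .FTFT.
  ..F.TT
  .FTTTT
Step 3: 5 trees catch fire, 9 burn out
  F.....
  .F....
  ..F.F.
  ....TT
  ..FTTT
Step 4: 2 trees catch fire, 5 burn out
  ......
  ......
  ......
  ....FT
  ...FTT
Step 5: 2 trees catch fire, 2 burn out
  ......
  ......
  ......
  .....F
  ....FT
Step 6: 1 trees catch fire, 2 burn out
  ......
  ......
  ......
  ......
  .....F

......
......
......
......
.....F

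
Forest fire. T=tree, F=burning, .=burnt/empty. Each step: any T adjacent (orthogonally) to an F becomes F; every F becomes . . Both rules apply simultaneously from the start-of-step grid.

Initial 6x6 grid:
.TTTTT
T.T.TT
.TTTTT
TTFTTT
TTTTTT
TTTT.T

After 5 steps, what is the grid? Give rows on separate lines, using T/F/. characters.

Step 1: 4 trees catch fire, 1 burn out
  .TTTTT
  T.T.TT
  .TFTTT
  TF.FTT
  TTFTTT
  TTTT.T
Step 2: 8 trees catch fire, 4 burn out
  .TTTTT
  T.F.TT
  .F.FTT
  F...FT
  TF.FTT
  TTFT.T
Step 3: 7 trees catch fire, 8 burn out
  .TFTTT
  T...TT
  ....FT
  .....F
  F...FT
  TF.F.T
Step 4: 6 trees catch fire, 7 burn out
  .F.FTT
  T...FT
  .....F
  ......
  .....F
  F....T
Step 5: 3 trees catch fire, 6 burn out
  ....FT
  T....F
  ......
  ......
  ......
  .....F

....FT
T....F
......
......
......
.....F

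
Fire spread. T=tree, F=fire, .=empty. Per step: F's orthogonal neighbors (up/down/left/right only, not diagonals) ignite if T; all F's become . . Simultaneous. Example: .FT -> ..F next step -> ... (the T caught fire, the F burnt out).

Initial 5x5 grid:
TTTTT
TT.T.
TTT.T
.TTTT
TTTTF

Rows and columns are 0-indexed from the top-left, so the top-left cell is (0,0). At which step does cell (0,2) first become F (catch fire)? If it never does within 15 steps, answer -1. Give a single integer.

Step 1: cell (0,2)='T' (+2 fires, +1 burnt)
Step 2: cell (0,2)='T' (+3 fires, +2 burnt)
Step 3: cell (0,2)='T' (+2 fires, +3 burnt)
Step 4: cell (0,2)='T' (+3 fires, +2 burnt)
Step 5: cell (0,2)='T' (+1 fires, +3 burnt)
Step 6: cell (0,2)='T' (+2 fires, +1 burnt)
Step 7: cell (0,2)='T' (+2 fires, +2 burnt)
Step 8: cell (0,2)='F' (+2 fires, +2 burnt)
  -> target ignites at step 8
Step 9: cell (0,2)='.' (+1 fires, +2 burnt)
Step 10: cell (0,2)='.' (+2 fires, +1 burnt)
Step 11: cell (0,2)='.' (+0 fires, +2 burnt)
  fire out at step 11

8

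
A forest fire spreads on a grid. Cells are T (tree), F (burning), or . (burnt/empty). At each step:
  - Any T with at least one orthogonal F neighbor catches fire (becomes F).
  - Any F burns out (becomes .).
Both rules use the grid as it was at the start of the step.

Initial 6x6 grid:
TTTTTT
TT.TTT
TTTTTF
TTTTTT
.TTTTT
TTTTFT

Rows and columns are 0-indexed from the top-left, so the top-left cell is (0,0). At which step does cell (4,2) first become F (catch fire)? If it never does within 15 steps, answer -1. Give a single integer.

Step 1: cell (4,2)='T' (+6 fires, +2 burnt)
Step 2: cell (4,2)='T' (+7 fires, +6 burnt)
Step 3: cell (4,2)='F' (+6 fires, +7 burnt)
  -> target ignites at step 3
Step 4: cell (4,2)='.' (+5 fires, +6 burnt)
Step 5: cell (4,2)='.' (+4 fires, +5 burnt)
Step 6: cell (4,2)='.' (+3 fires, +4 burnt)
Step 7: cell (4,2)='.' (+1 fires, +3 burnt)
Step 8: cell (4,2)='.' (+0 fires, +1 burnt)
  fire out at step 8

3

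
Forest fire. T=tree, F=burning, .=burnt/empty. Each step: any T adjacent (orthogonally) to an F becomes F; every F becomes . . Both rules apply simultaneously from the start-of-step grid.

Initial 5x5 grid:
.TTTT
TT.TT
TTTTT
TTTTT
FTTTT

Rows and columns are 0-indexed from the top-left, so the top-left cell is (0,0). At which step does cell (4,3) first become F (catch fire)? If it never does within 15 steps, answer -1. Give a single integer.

Step 1: cell (4,3)='T' (+2 fires, +1 burnt)
Step 2: cell (4,3)='T' (+3 fires, +2 burnt)
Step 3: cell (4,3)='F' (+4 fires, +3 burnt)
  -> target ignites at step 3
Step 4: cell (4,3)='.' (+4 fires, +4 burnt)
Step 5: cell (4,3)='.' (+3 fires, +4 burnt)
Step 6: cell (4,3)='.' (+3 fires, +3 burnt)
Step 7: cell (4,3)='.' (+2 fires, +3 burnt)
Step 8: cell (4,3)='.' (+1 fires, +2 burnt)
Step 9: cell (4,3)='.' (+0 fires, +1 burnt)
  fire out at step 9

3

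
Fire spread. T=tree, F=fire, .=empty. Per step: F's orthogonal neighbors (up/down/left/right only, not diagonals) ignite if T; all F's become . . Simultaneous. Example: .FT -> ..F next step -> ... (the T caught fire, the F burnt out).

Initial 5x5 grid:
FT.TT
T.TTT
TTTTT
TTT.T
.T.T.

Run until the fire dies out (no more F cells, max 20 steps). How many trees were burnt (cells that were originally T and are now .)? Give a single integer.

Answer: 17

Derivation:
Step 1: +2 fires, +1 burnt (F count now 2)
Step 2: +1 fires, +2 burnt (F count now 1)
Step 3: +2 fires, +1 burnt (F count now 2)
Step 4: +2 fires, +2 burnt (F count now 2)
Step 5: +4 fires, +2 burnt (F count now 4)
Step 6: +2 fires, +4 burnt (F count now 2)
Step 7: +3 fires, +2 burnt (F count now 3)
Step 8: +1 fires, +3 burnt (F count now 1)
Step 9: +0 fires, +1 burnt (F count now 0)
Fire out after step 9
Initially T: 18, now '.': 24
Total burnt (originally-T cells now '.'): 17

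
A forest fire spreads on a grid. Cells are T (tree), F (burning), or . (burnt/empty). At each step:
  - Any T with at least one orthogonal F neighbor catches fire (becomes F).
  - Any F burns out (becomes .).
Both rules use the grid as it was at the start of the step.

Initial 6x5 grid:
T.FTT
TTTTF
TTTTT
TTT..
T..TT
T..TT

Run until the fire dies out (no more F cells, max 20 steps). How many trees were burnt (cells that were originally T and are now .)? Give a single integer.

Step 1: +5 fires, +2 burnt (F count now 5)
Step 2: +3 fires, +5 burnt (F count now 3)
Step 3: +3 fires, +3 burnt (F count now 3)
Step 4: +3 fires, +3 burnt (F count now 3)
Step 5: +1 fires, +3 burnt (F count now 1)
Step 6: +1 fires, +1 burnt (F count now 1)
Step 7: +1 fires, +1 burnt (F count now 1)
Step 8: +0 fires, +1 burnt (F count now 0)
Fire out after step 8
Initially T: 21, now '.': 26
Total burnt (originally-T cells now '.'): 17

Answer: 17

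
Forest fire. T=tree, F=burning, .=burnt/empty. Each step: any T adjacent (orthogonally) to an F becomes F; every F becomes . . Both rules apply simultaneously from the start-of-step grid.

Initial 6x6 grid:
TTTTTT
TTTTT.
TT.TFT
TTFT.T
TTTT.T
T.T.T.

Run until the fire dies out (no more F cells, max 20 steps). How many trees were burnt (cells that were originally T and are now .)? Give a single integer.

Step 1: +6 fires, +2 burnt (F count now 6)
Step 2: +8 fires, +6 burnt (F count now 8)
Step 3: +7 fires, +8 burnt (F count now 7)
Step 4: +4 fires, +7 burnt (F count now 4)
Step 5: +1 fires, +4 burnt (F count now 1)
Step 6: +0 fires, +1 burnt (F count now 0)
Fire out after step 6
Initially T: 27, now '.': 35
Total burnt (originally-T cells now '.'): 26

Answer: 26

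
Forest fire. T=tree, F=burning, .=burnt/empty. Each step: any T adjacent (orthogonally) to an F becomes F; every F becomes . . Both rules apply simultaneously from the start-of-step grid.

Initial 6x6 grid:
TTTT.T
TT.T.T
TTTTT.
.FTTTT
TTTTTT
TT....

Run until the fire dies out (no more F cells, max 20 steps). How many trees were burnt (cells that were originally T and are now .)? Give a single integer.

Step 1: +3 fires, +1 burnt (F count now 3)
Step 2: +7 fires, +3 burnt (F count now 7)
Step 3: +6 fires, +7 burnt (F count now 6)
Step 4: +6 fires, +6 burnt (F count now 6)
Step 5: +2 fires, +6 burnt (F count now 2)
Step 6: +0 fires, +2 burnt (F count now 0)
Fire out after step 6
Initially T: 26, now '.': 34
Total burnt (originally-T cells now '.'): 24

Answer: 24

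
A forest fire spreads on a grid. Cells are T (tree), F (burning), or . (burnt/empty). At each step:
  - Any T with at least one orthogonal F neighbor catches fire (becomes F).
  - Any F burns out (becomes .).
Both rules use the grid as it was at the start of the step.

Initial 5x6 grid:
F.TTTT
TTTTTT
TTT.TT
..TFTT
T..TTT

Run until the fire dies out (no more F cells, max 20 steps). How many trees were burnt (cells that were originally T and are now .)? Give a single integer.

Step 1: +4 fires, +2 burnt (F count now 4)
Step 2: +6 fires, +4 burnt (F count now 6)
Step 3: +5 fires, +6 burnt (F count now 5)
Step 4: +4 fires, +5 burnt (F count now 4)
Step 5: +2 fires, +4 burnt (F count now 2)
Step 6: +0 fires, +2 burnt (F count now 0)
Fire out after step 6
Initially T: 22, now '.': 29
Total burnt (originally-T cells now '.'): 21

Answer: 21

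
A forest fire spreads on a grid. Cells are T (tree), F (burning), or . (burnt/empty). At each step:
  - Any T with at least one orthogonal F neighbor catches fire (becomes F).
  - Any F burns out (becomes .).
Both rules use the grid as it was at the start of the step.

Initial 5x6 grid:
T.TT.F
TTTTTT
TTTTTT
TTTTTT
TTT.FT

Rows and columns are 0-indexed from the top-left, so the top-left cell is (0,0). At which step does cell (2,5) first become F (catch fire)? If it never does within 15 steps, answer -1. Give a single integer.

Step 1: cell (2,5)='T' (+3 fires, +2 burnt)
Step 2: cell (2,5)='F' (+5 fires, +3 burnt)
  -> target ignites at step 2
Step 3: cell (2,5)='.' (+3 fires, +5 burnt)
Step 4: cell (2,5)='.' (+5 fires, +3 burnt)
Step 5: cell (2,5)='.' (+5 fires, +5 burnt)
Step 6: cell (2,5)='.' (+3 fires, +5 burnt)
Step 7: cell (2,5)='.' (+1 fires, +3 burnt)
Step 8: cell (2,5)='.' (+0 fires, +1 burnt)
  fire out at step 8

2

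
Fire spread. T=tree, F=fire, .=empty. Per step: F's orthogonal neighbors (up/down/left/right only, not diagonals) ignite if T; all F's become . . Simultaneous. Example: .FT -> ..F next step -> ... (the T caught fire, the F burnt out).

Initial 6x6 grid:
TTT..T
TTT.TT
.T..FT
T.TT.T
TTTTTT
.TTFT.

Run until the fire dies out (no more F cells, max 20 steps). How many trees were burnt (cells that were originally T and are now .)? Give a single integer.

Answer: 17

Derivation:
Step 1: +5 fires, +2 burnt (F count now 5)
Step 2: +6 fires, +5 burnt (F count now 6)
Step 3: +4 fires, +6 burnt (F count now 4)
Step 4: +1 fires, +4 burnt (F count now 1)
Step 5: +1 fires, +1 burnt (F count now 1)
Step 6: +0 fires, +1 burnt (F count now 0)
Fire out after step 6
Initially T: 24, now '.': 29
Total burnt (originally-T cells now '.'): 17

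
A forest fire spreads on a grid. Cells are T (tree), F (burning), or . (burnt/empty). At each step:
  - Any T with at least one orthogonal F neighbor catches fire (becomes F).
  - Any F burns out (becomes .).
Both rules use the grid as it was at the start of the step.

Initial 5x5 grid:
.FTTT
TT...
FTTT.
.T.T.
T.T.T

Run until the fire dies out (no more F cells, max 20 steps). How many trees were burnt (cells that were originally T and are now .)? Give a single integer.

Answer: 10

Derivation:
Step 1: +4 fires, +2 burnt (F count now 4)
Step 2: +3 fires, +4 burnt (F count now 3)
Step 3: +2 fires, +3 burnt (F count now 2)
Step 4: +1 fires, +2 burnt (F count now 1)
Step 5: +0 fires, +1 burnt (F count now 0)
Fire out after step 5
Initially T: 13, now '.': 22
Total burnt (originally-T cells now '.'): 10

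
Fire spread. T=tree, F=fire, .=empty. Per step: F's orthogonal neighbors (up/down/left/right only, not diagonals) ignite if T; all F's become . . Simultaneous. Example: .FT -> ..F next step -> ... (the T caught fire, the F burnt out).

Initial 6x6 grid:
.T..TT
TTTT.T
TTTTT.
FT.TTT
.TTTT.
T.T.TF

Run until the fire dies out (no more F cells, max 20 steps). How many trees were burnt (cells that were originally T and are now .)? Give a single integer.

Answer: 20

Derivation:
Step 1: +3 fires, +2 burnt (F count now 3)
Step 2: +4 fires, +3 burnt (F count now 4)
Step 3: +5 fires, +4 burnt (F count now 5)
Step 4: +7 fires, +5 burnt (F count now 7)
Step 5: +1 fires, +7 burnt (F count now 1)
Step 6: +0 fires, +1 burnt (F count now 0)
Fire out after step 6
Initially T: 24, now '.': 32
Total burnt (originally-T cells now '.'): 20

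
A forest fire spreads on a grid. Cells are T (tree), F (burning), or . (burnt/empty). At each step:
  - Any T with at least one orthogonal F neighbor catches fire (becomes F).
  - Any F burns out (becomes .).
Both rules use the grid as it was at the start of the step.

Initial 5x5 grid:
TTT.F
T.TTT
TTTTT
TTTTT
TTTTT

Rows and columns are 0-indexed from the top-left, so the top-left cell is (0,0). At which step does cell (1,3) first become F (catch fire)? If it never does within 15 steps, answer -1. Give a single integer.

Step 1: cell (1,3)='T' (+1 fires, +1 burnt)
Step 2: cell (1,3)='F' (+2 fires, +1 burnt)
  -> target ignites at step 2
Step 3: cell (1,3)='.' (+3 fires, +2 burnt)
Step 4: cell (1,3)='.' (+4 fires, +3 burnt)
Step 5: cell (1,3)='.' (+4 fires, +4 burnt)
Step 6: cell (1,3)='.' (+4 fires, +4 burnt)
Step 7: cell (1,3)='.' (+3 fires, +4 burnt)
Step 8: cell (1,3)='.' (+1 fires, +3 burnt)
Step 9: cell (1,3)='.' (+0 fires, +1 burnt)
  fire out at step 9

2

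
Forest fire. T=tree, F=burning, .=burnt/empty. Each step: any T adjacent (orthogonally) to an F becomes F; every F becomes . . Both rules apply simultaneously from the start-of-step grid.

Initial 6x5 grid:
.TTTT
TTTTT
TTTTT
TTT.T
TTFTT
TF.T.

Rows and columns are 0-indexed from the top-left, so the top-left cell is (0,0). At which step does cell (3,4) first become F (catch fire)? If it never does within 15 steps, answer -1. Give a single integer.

Step 1: cell (3,4)='T' (+4 fires, +2 burnt)
Step 2: cell (3,4)='T' (+5 fires, +4 burnt)
Step 3: cell (3,4)='F' (+5 fires, +5 burnt)
  -> target ignites at step 3
Step 4: cell (3,4)='.' (+5 fires, +5 burnt)
Step 5: cell (3,4)='.' (+4 fires, +5 burnt)
Step 6: cell (3,4)='.' (+1 fires, +4 burnt)
Step 7: cell (3,4)='.' (+0 fires, +1 burnt)
  fire out at step 7

3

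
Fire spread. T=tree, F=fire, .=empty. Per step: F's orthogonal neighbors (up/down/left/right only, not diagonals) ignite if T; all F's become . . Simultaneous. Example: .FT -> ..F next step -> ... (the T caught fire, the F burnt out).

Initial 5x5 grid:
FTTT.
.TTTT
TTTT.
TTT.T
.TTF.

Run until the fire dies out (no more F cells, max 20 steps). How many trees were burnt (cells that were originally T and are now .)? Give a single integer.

Step 1: +2 fires, +2 burnt (F count now 2)
Step 2: +4 fires, +2 burnt (F count now 4)
Step 3: +5 fires, +4 burnt (F count now 5)
Step 4: +4 fires, +5 burnt (F count now 4)
Step 5: +1 fires, +4 burnt (F count now 1)
Step 6: +0 fires, +1 burnt (F count now 0)
Fire out after step 6
Initially T: 17, now '.': 24
Total burnt (originally-T cells now '.'): 16

Answer: 16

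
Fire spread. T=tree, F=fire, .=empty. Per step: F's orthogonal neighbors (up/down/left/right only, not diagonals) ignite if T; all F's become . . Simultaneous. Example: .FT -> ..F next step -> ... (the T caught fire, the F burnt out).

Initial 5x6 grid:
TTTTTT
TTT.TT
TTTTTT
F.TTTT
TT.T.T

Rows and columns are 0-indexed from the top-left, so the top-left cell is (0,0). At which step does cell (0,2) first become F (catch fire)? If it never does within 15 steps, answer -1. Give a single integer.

Step 1: cell (0,2)='T' (+2 fires, +1 burnt)
Step 2: cell (0,2)='T' (+3 fires, +2 burnt)
Step 3: cell (0,2)='T' (+3 fires, +3 burnt)
Step 4: cell (0,2)='T' (+4 fires, +3 burnt)
Step 5: cell (0,2)='F' (+3 fires, +4 burnt)
  -> target ignites at step 5
Step 6: cell (0,2)='.' (+5 fires, +3 burnt)
Step 7: cell (0,2)='.' (+3 fires, +5 burnt)
Step 8: cell (0,2)='.' (+2 fires, +3 burnt)
Step 9: cell (0,2)='.' (+0 fires, +2 burnt)
  fire out at step 9

5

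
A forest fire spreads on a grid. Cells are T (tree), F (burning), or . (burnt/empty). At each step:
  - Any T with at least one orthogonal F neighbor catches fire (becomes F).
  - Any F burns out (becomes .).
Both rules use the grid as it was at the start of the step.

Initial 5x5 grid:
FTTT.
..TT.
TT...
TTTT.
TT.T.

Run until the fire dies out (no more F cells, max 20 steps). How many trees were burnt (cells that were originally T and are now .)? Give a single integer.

Step 1: +1 fires, +1 burnt (F count now 1)
Step 2: +1 fires, +1 burnt (F count now 1)
Step 3: +2 fires, +1 burnt (F count now 2)
Step 4: +1 fires, +2 burnt (F count now 1)
Step 5: +0 fires, +1 burnt (F count now 0)
Fire out after step 5
Initially T: 14, now '.': 16
Total burnt (originally-T cells now '.'): 5

Answer: 5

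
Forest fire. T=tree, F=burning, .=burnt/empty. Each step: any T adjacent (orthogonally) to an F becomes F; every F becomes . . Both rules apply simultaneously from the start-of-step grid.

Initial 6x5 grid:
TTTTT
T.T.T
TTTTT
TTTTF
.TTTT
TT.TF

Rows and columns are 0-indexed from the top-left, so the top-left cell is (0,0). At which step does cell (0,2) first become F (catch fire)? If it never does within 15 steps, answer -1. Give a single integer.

Step 1: cell (0,2)='T' (+4 fires, +2 burnt)
Step 2: cell (0,2)='T' (+4 fires, +4 burnt)
Step 3: cell (0,2)='T' (+4 fires, +4 burnt)
Step 4: cell (0,2)='T' (+5 fires, +4 burnt)
Step 5: cell (0,2)='F' (+3 fires, +5 burnt)
  -> target ignites at step 5
Step 6: cell (0,2)='.' (+3 fires, +3 burnt)
Step 7: cell (0,2)='.' (+1 fires, +3 burnt)
Step 8: cell (0,2)='.' (+0 fires, +1 burnt)
  fire out at step 8

5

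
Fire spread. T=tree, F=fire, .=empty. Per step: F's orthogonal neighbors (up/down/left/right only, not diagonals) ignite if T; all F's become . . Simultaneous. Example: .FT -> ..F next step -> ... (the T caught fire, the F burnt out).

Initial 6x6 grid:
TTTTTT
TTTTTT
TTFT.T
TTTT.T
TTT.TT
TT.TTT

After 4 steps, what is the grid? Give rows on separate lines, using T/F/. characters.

Step 1: 4 trees catch fire, 1 burn out
  TTTTTT
  TTFTTT
  TF.F.T
  TTFT.T
  TTT.TT
  TT.TTT
Step 2: 7 trees catch fire, 4 burn out
  TTFTTT
  TF.FTT
  F....T
  TF.F.T
  TTF.TT
  TT.TTT
Step 3: 6 trees catch fire, 7 burn out
  TF.FTT
  F...FT
  .....T
  F....T
  TF..TT
  TT.TTT
Step 4: 5 trees catch fire, 6 burn out
  F...FT
  .....F
  .....T
  .....T
  F...TT
  TF.TTT

F...FT
.....F
.....T
.....T
F...TT
TF.TTT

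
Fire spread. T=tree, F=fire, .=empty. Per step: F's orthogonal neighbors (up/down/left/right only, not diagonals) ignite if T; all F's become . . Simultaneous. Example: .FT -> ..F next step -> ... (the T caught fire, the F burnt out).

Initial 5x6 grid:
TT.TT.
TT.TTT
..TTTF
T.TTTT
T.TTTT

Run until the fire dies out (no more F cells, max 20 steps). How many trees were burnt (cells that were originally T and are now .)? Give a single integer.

Step 1: +3 fires, +1 burnt (F count now 3)
Step 2: +4 fires, +3 burnt (F count now 4)
Step 3: +5 fires, +4 burnt (F count now 5)
Step 4: +3 fires, +5 burnt (F count now 3)
Step 5: +1 fires, +3 burnt (F count now 1)
Step 6: +0 fires, +1 burnt (F count now 0)
Fire out after step 6
Initially T: 22, now '.': 24
Total burnt (originally-T cells now '.'): 16

Answer: 16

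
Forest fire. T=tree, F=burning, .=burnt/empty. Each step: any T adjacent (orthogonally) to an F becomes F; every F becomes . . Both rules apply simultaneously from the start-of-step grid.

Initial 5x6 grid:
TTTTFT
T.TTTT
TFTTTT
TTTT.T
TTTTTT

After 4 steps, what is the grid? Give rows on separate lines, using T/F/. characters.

Step 1: 6 trees catch fire, 2 burn out
  TTTF.F
  T.TTFT
  F.FTTT
  TFTT.T
  TTTTTT
Step 2: 10 trees catch fire, 6 burn out
  TTF...
  F.FF.F
  ...FFT
  F.FT.T
  TFTTTT
Step 3: 6 trees catch fire, 10 burn out
  FF....
  ......
  .....F
  ...F.T
  F.FTTT
Step 4: 2 trees catch fire, 6 burn out
  ......
  ......
  ......
  .....F
  ...FTT

......
......
......
.....F
...FTT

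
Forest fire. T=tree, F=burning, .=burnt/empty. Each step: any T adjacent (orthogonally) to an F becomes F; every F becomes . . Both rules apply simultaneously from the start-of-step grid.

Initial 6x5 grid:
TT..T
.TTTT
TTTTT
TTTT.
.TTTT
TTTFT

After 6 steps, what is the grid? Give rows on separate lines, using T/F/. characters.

Step 1: 3 trees catch fire, 1 burn out
  TT..T
  .TTTT
  TTTTT
  TTTT.
  .TTFT
  TTF.F
Step 2: 4 trees catch fire, 3 burn out
  TT..T
  .TTTT
  TTTTT
  TTTF.
  .TF.F
  TF...
Step 3: 4 trees catch fire, 4 burn out
  TT..T
  .TTTT
  TTTFT
  TTF..
  .F...
  F....
Step 4: 4 trees catch fire, 4 burn out
  TT..T
  .TTFT
  TTF.F
  TF...
  .....
  .....
Step 5: 4 trees catch fire, 4 burn out
  TT..T
  .TF.F
  TF...
  F....
  .....
  .....
Step 6: 3 trees catch fire, 4 burn out
  TT..F
  .F...
  F....
  .....
  .....
  .....

TT..F
.F...
F....
.....
.....
.....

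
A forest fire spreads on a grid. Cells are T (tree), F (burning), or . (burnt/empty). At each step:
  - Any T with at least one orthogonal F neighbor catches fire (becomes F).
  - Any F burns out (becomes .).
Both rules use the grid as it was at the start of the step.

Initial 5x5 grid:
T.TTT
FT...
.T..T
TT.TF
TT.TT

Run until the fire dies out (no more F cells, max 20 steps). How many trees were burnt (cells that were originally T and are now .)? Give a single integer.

Answer: 11

Derivation:
Step 1: +5 fires, +2 burnt (F count now 5)
Step 2: +2 fires, +5 burnt (F count now 2)
Step 3: +1 fires, +2 burnt (F count now 1)
Step 4: +2 fires, +1 burnt (F count now 2)
Step 5: +1 fires, +2 burnt (F count now 1)
Step 6: +0 fires, +1 burnt (F count now 0)
Fire out after step 6
Initially T: 14, now '.': 22
Total burnt (originally-T cells now '.'): 11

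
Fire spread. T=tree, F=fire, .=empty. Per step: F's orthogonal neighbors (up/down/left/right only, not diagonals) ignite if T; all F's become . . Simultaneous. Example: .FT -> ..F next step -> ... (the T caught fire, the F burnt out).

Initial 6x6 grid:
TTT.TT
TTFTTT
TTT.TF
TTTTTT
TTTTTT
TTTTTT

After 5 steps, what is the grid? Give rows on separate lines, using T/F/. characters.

Step 1: 7 trees catch fire, 2 burn out
  TTF.TT
  TF.FTF
  TTF.F.
  TTTTTF
  TTTTTT
  TTTTTT
Step 2: 8 trees catch fire, 7 burn out
  TF..TF
  F...F.
  TF....
  TTFTF.
  TTTTTF
  TTTTTT
Step 3: 8 trees catch fire, 8 burn out
  F...F.
  ......
  F.....
  TF.F..
  TTFTF.
  TTTTTF
Step 4: 5 trees catch fire, 8 burn out
  ......
  ......
  ......
  F.....
  TF.F..
  TTFTF.
Step 5: 3 trees catch fire, 5 burn out
  ......
  ......
  ......
  ......
  F.....
  TF.F..

......
......
......
......
F.....
TF.F..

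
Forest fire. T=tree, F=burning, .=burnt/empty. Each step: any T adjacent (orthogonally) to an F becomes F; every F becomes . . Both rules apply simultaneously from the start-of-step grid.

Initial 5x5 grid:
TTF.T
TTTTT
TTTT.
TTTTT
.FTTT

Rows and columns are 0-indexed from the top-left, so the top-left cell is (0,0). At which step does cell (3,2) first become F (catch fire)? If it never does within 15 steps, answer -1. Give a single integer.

Step 1: cell (3,2)='T' (+4 fires, +2 burnt)
Step 2: cell (3,2)='F' (+8 fires, +4 burnt)
  -> target ignites at step 2
Step 3: cell (3,2)='.' (+6 fires, +8 burnt)
Step 4: cell (3,2)='.' (+2 fires, +6 burnt)
Step 5: cell (3,2)='.' (+0 fires, +2 burnt)
  fire out at step 5

2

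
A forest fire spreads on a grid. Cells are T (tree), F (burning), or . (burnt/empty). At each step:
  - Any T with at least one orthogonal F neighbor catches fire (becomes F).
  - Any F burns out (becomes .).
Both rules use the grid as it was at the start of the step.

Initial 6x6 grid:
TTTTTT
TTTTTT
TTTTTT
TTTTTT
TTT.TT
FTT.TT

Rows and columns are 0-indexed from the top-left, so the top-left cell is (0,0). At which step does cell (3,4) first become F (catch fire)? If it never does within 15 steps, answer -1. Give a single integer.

Step 1: cell (3,4)='T' (+2 fires, +1 burnt)
Step 2: cell (3,4)='T' (+3 fires, +2 burnt)
Step 3: cell (3,4)='T' (+3 fires, +3 burnt)
Step 4: cell (3,4)='T' (+3 fires, +3 burnt)
Step 5: cell (3,4)='T' (+4 fires, +3 burnt)
Step 6: cell (3,4)='F' (+4 fires, +4 burnt)
  -> target ignites at step 6
Step 7: cell (3,4)='.' (+5 fires, +4 burnt)
Step 8: cell (3,4)='.' (+5 fires, +5 burnt)
Step 9: cell (3,4)='.' (+3 fires, +5 burnt)
Step 10: cell (3,4)='.' (+1 fires, +3 burnt)
Step 11: cell (3,4)='.' (+0 fires, +1 burnt)
  fire out at step 11

6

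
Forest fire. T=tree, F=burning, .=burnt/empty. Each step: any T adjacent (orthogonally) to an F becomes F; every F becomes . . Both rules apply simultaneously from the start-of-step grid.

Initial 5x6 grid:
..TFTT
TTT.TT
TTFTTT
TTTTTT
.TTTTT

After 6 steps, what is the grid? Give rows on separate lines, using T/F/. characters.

Step 1: 6 trees catch fire, 2 burn out
  ..F.FT
  TTF.TT
  TF.FTT
  TTFTTT
  .TTTTT
Step 2: 8 trees catch fire, 6 burn out
  .....F
  TF..FT
  F...FT
  TF.FTT
  .TFTTT
Step 3: 7 trees catch fire, 8 burn out
  ......
  F....F
  .....F
  F...FT
  .F.FTT
Step 4: 2 trees catch fire, 7 burn out
  ......
  ......
  ......
  .....F
  ....FT
Step 5: 1 trees catch fire, 2 burn out
  ......
  ......
  ......
  ......
  .....F
Step 6: 0 trees catch fire, 1 burn out
  ......
  ......
  ......
  ......
  ......

......
......
......
......
......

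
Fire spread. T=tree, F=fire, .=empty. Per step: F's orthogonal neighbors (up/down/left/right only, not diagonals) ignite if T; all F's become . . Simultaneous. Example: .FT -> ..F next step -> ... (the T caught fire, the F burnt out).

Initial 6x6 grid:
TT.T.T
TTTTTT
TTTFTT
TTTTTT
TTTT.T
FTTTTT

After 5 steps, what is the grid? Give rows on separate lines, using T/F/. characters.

Step 1: 6 trees catch fire, 2 burn out
  TT.T.T
  TTTFTT
  TTF.FT
  TTTFTT
  FTTT.T
  .FTTTT
Step 2: 11 trees catch fire, 6 burn out
  TT.F.T
  TTF.FT
  TF...F
  FTF.FT
  .FTF.T
  ..FTTT
Step 3: 7 trees catch fire, 11 burn out
  TT...T
  TF...F
  F.....
  .F...F
  ..F..T
  ...FTT
Step 4: 5 trees catch fire, 7 burn out
  TF...F
  F.....
  ......
  ......
  .....F
  ....FT
Step 5: 2 trees catch fire, 5 burn out
  F.....
  ......
  ......
  ......
  ......
  .....F

F.....
......
......
......
......
.....F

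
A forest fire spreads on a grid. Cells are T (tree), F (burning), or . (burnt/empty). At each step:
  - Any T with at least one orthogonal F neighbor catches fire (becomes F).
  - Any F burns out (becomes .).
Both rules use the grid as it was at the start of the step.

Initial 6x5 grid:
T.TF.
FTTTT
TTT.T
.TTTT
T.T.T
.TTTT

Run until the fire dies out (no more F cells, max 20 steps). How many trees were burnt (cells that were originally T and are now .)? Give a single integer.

Step 1: +5 fires, +2 burnt (F count now 5)
Step 2: +3 fires, +5 burnt (F count now 3)
Step 3: +3 fires, +3 burnt (F count now 3)
Step 4: +2 fires, +3 burnt (F count now 2)
Step 5: +3 fires, +2 burnt (F count now 3)
Step 6: +2 fires, +3 burnt (F count now 2)
Step 7: +2 fires, +2 burnt (F count now 2)
Step 8: +0 fires, +2 burnt (F count now 0)
Fire out after step 8
Initially T: 21, now '.': 29
Total burnt (originally-T cells now '.'): 20

Answer: 20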